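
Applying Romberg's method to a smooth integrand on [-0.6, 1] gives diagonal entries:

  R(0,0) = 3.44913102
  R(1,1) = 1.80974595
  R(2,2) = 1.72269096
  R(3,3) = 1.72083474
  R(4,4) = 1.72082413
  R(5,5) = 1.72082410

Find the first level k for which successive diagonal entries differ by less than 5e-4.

|R(1,1) − R(0,0)| = 1.63938507 ≥ 5e-4
|R(2,2) − R(1,1)| = 0.08705499 ≥ 5e-4
|R(3,3) − R(2,2)| = 0.00185622 ≥ 5e-4
|R(4,4) − R(3,3)| = 0.00001061 < 5e-4

k = 4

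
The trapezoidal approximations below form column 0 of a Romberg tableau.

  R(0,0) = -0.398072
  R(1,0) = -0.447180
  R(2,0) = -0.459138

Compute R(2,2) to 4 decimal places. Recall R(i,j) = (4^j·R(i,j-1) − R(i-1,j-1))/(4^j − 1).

-0.4631

Richardson extrapolation on the trapezoidal column (denominator 4−1=3):
R(1,1) = -0.447180 + (-0.447180 − (-0.398072))/3 = -0.463549
R(2,1) = -0.459138 + (-0.459138 − (-0.447180))/3 = -0.463124
R(2,2) = -0.463124 + (-0.463124 − (-0.463549))/15 = -0.463096
(Column j=1 coincides with Simpson's rule on the same nodes.)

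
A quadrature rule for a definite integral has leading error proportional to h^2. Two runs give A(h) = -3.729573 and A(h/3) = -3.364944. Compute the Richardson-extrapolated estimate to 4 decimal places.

The leading error scales as h^2; refining by a factor of 3 reduces it by 3^2 = 9.
Extrapolated value = (9·A(h/3) − A(h)) / (9 − 1)
= (9·(-3.364944) − (-3.729573)) / 8
= -26.554923 / 8 = -3.319365

-3.3194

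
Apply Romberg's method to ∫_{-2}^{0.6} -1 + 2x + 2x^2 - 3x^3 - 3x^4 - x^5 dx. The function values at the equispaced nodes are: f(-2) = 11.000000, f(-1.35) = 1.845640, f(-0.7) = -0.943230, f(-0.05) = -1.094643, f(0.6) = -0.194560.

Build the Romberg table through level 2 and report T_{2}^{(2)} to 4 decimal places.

T_{0}^{(0)} (trapezoid, 1 panel, h=2.6000): 14.047072
T_{1}^{(0)} (trapezoid, 2 panels, h=1.3000): 5.797337
T_{2}^{(0)} (trapezoid, 4 panels, h=0.6500): 3.386817
T_{1}^{(1)} = 5.797337 + (5.797337 − 14.047072)/3 = 3.047425
T_{2}^{(1)} = 3.386817 + (3.386817 − 5.797337)/3 = 2.583310
T_{2}^{(2)} = 2.583310 + (2.583310 − 3.047425)/15 = 2.552369

2.5524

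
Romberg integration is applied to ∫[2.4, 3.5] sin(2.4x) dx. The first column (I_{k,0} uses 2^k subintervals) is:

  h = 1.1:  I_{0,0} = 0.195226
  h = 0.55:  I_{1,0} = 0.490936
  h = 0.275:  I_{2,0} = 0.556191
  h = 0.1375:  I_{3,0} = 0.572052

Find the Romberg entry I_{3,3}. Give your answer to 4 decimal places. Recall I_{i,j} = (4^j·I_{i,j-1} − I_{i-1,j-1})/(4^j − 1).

I_{1,1} = (4·0.490936 − 0.195226) / 3 = 0.589506
I_{2,1} = 0.556191 + (0.556191 − 0.490936)/3 = 0.577943
I_{3,1} = (4·0.572052 − 0.556191) / 3 = 0.577339
I_{2,2} = 0.577943 + (0.577943 − 0.589506)/15 = 0.577172
I_{3,2} = (16·0.577339 − 0.577943) / 15 = 0.577299
I_{3,3} = (64·0.577299 − 0.577172) / 63 = 0.577301
(Column j=1 coincides with Simpson's rule on the same nodes.)

0.5773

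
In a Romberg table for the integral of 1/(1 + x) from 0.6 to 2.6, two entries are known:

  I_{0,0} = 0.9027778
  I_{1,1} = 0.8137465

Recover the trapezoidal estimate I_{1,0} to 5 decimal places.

From I_{1,1} = (4·I_{1,0} − I_{0,0})/3, solve for I_{1,0}:
4·I_{1,0} = 3·0.8137465 + 0.9027778 = 3.3440173
I_{1,0} = 0.8360043

0.83600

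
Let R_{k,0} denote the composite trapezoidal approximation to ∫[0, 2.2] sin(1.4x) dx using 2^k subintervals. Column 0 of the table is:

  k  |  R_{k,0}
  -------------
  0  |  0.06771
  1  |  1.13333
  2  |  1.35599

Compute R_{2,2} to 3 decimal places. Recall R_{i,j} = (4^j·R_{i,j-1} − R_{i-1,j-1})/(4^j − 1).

Richardson extrapolation on the trapezoidal column (denominator 4−1=3):
R_{1,1} = 1.13333 + (1.13333 − 0.06771)/3 = 1.48854
R_{2,1} = (4·1.35599 − 1.13333) / 3 = 1.43021
R_{2,2} = (16·1.43021 − 1.48854) / 15 = 1.42632
(Column j=1 coincides with Simpson's rule on the same nodes.)

1.426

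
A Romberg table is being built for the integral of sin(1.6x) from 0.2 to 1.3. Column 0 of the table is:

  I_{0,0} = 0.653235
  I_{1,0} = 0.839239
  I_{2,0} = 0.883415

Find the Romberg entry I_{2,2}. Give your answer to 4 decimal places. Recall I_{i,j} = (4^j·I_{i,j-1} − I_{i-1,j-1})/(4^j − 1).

I_{1,1} = (4·0.839239 − 0.653235) / 3 = 0.901240
I_{2,1} = 0.883415 + (0.883415 − 0.839239)/3 = 0.898140
I_{2,2} = 0.898140 + (0.898140 − 0.901240)/15 = 0.897933

0.8979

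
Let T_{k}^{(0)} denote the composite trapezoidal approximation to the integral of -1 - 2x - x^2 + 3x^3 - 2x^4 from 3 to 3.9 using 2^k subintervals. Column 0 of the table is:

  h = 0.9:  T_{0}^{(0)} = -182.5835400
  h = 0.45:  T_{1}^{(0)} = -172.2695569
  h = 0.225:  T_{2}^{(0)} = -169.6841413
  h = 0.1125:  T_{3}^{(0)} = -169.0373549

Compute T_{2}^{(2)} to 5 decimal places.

-168.82172

T_{1}^{(1)} = (4·(-172.2695569) − (-182.5835400)) / 3 = -168.8315625
T_{2}^{(1)} = (4·(-169.6841413) − (-172.2695569)) / 3 = -168.8223361
T_{2}^{(2)} = -168.8223361 + (-168.8223361 − (-168.8315625))/15 = -168.8217210
(Column j=1 coincides with Simpson's rule on the same nodes.)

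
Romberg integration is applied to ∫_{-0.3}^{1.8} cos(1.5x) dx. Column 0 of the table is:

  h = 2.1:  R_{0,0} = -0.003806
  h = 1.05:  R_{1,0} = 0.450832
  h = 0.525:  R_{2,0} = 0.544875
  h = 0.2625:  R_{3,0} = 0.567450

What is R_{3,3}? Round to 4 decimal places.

Richardson extrapolation on the trapezoidal column (denominator 4−1=3):
R_{1,1} = 0.450832 + (0.450832 − (-0.003806))/3 = 0.602378
R_{2,1} = 0.544875 + (0.544875 − 0.450832)/3 = 0.576223
R_{3,1} = (4·0.567450 − 0.544875) / 3 = 0.574975
R_{2,2} = 0.576223 + (0.576223 − 0.602378)/15 = 0.574479
R_{3,2} = (16·0.574975 − 0.576223) / 15 = 0.574892
R_{3,3} = (64·0.574892 − 0.574479) / 63 = 0.574899
(Column j=1 coincides with Simpson's rule on the same nodes.)

0.5749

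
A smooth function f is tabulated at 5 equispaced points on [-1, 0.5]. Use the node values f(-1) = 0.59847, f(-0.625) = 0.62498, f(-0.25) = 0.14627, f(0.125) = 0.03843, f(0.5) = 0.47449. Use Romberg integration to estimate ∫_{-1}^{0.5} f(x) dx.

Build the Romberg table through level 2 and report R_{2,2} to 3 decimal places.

0.508

R_{0,0} (trapezoid, 1 panel, h=1.5000): 0.80472
R_{1,0} (trapezoid, 2 panels, h=0.7500): 0.51206
R_{2,0} (trapezoid, 4 panels, h=0.3750): 0.50481
R_{1,1} = 0.51206 + (0.51206 − 0.80472)/3 = 0.41451
R_{2,1} = 0.50481 + (0.50481 − 0.51206)/3 = 0.50239
R_{2,2} = 0.50239 + (0.50239 − 0.41451)/15 = 0.50825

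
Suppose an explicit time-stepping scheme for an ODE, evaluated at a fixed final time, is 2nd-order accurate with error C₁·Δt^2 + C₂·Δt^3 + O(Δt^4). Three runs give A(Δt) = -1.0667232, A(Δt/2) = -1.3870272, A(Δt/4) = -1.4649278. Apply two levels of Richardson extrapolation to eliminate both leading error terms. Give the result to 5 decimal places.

First eliminate the Δt^2 term (factor 2^2 = 4):
  B₁ = (4·(-1.3870272) − (-1.0667232))/3 = -1.4937952
  B₂ = (4·(-1.4649278) − (-1.3870272))/3 = -1.4908947
Then eliminate the Δt^3 term (factor 2^3 = 8):
  (8·(-1.4908947) − (-1.4937952))/7 = -1.4904803

-1.49048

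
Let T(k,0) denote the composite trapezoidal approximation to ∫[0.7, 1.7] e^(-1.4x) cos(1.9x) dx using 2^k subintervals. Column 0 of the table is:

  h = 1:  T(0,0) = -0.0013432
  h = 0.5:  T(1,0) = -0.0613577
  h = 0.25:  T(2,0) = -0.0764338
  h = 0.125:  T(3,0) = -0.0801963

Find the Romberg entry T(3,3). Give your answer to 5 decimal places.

-0.08145

T(1,1) = -0.0613577 + (-0.0613577 − (-0.0013432))/3 = -0.0813625
T(2,1) = (4·(-0.0764338) − (-0.0613577)) / 3 = -0.0814592
T(3,1) = (4·(-0.0801963) − (-0.0764338)) / 3 = -0.0814505
T(2,2) = (16·(-0.0814592) − (-0.0813625)) / 15 = -0.0814656
T(3,2) = (16·(-0.0814505) − (-0.0814592)) / 15 = -0.0814499
T(3,3) = -0.0814499 + (-0.0814499 − (-0.0814656))/63 = -0.0814497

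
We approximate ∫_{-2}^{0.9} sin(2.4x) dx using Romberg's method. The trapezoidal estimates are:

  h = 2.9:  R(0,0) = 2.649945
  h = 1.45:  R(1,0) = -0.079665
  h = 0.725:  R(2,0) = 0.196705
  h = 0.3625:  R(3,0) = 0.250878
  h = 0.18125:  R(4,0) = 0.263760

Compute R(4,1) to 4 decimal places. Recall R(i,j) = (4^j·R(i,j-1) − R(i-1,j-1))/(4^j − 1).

R(4,1) = 0.263760 + (0.263760 − 0.250878)/3 = 0.268054

0.2681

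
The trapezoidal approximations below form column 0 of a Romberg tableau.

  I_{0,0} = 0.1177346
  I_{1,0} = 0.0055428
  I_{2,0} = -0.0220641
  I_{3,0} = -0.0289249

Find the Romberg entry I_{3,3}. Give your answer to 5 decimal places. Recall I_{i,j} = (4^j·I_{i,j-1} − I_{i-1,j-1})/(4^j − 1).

I_{1,1} = (4·0.0055428 − 0.1177346) / 3 = -0.0318545
I_{2,1} = -0.0220641 + (-0.0220641 − 0.0055428)/3 = -0.0312664
I_{3,1} = -0.0289249 + (-0.0289249 − (-0.0220641))/3 = -0.0312118
I_{2,2} = (16·(-0.0312664) − (-0.0318545)) / 15 = -0.0312272
I_{3,2} = (16·(-0.0312118) − (-0.0312664)) / 15 = -0.0312082
I_{3,3} = -0.0312082 + (-0.0312082 − (-0.0312272))/63 = -0.0312079
(Column j=1 coincides with Simpson's rule on the same nodes.)

-0.03121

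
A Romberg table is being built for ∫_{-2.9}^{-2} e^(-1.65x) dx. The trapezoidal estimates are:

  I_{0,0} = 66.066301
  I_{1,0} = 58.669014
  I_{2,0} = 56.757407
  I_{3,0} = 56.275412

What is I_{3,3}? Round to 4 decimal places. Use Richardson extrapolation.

56.1144

I_{1,1} = 58.669014 + (58.669014 − 66.066301)/3 = 56.203252
I_{2,1} = (4·56.757407 − 58.669014) / 3 = 56.120205
I_{3,1} = 56.275412 + (56.275412 − 56.757407)/3 = 56.114747
I_{2,2} = (16·56.120205 − 56.203252) / 15 = 56.114669
I_{3,2} = (16·56.114747 − 56.120205) / 15 = 56.114383
I_{3,3} = 56.114383 + (56.114383 − 56.114669)/63 = 56.114378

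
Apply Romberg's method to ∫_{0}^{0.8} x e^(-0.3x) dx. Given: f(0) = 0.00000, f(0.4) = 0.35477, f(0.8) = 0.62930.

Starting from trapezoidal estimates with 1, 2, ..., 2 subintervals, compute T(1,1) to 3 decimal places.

T(0,0) (trapezoid, 1 panel, h=0.8000): 0.25172
T(1,0) (trapezoid, 2 panels, h=0.4000): 0.26777
T(1,1) = 0.26777 + (0.26777 − 0.25172)/3 = 0.27312

0.273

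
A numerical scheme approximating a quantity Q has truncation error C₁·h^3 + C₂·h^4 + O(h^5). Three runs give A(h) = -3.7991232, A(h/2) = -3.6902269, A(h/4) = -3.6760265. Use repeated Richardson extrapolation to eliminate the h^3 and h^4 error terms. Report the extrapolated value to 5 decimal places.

First eliminate the h^3 term (factor 2^3 = 8):
  B₁ = (8·(-3.6902269) − (-3.7991232))/7 = -3.6746703
  B₂ = (8·(-3.6760265) − (-3.6902269))/7 = -3.6739979
Then eliminate the h^4 term (factor 2^4 = 16):
  (16·(-3.6739979) − (-3.6746703))/15 = -3.6739531

-3.67395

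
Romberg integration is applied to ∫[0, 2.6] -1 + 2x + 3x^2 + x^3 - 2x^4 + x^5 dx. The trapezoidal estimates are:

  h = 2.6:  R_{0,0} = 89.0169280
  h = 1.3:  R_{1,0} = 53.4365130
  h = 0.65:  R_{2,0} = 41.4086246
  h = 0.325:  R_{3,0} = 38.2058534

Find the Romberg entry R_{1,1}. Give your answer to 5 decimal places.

Richardson extrapolation on the trapezoidal column (denominator 4−1=3):
R_{1,1} = 53.4365130 + (53.4365130 − 89.0169280)/3 = 41.5763747

41.57637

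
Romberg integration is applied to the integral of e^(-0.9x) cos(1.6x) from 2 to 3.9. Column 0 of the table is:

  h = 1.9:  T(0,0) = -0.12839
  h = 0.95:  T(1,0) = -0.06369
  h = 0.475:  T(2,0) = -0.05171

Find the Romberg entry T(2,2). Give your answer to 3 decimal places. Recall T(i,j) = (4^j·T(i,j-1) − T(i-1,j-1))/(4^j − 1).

-0.048

Richardson extrapolation on the trapezoidal column (denominator 4−1=3):
T(1,1) = (4·(-0.06369) − (-0.12839)) / 3 = -0.04212
T(2,1) = -0.05171 + (-0.05171 − (-0.06369))/3 = -0.04772
T(2,2) = (16·(-0.04772) − (-0.04212)) / 15 = -0.04809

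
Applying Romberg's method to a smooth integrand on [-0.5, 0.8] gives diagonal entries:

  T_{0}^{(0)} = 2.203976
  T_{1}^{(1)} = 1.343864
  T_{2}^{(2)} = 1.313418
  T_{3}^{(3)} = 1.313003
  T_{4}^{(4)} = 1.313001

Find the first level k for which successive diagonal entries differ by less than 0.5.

k = 2

|T_{1}^{(1)} − T_{0}^{(0)}| = 0.860112 ≥ 0.5
|T_{2}^{(2)} − T_{1}^{(1)}| = 0.030446 < 0.5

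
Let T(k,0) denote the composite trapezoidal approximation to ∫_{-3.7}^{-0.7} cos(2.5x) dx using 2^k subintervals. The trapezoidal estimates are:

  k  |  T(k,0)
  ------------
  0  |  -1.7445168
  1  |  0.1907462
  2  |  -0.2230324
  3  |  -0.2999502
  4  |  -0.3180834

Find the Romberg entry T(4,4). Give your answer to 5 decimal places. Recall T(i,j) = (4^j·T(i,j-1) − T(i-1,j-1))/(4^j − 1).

T(1,1) = (4·0.1907462 − (-1.7445168)) / 3 = 0.8358339
T(2,1) = (4·(-0.2230324) − 0.1907462) / 3 = -0.3609586
T(3,1) = -0.2999502 + (-0.2999502 − (-0.2230324))/3 = -0.3255895
T(4,1) = -0.3180834 + (-0.3180834 − (-0.2999502))/3 = -0.3241278
T(2,2) = -0.3609586 + (-0.3609586 − 0.8358339)/15 = -0.4407448
T(3,2) = (16·(-0.3255895) − (-0.3609586)) / 15 = -0.3232316
T(4,2) = (16·(-0.3241278) − (-0.3255895)) / 15 = -0.3240304
T(3,3) = -0.3232316 + (-0.3232316 − (-0.4407448))/63 = -0.3213663
T(4,3) = -0.3240304 + (-0.3240304 − (-0.3232316))/63 = -0.3240431
T(4,4) = (256·(-0.3240431) − (-0.3213663)) / 255 = -0.3240536

-0.32405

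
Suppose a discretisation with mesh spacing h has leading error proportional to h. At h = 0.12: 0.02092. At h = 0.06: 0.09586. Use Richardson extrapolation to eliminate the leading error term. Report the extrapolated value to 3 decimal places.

0.171

Extrapolated value = (2·A(h/2) − A(h)) / (2 − 1)
= (2·0.09586 − 0.02092) / 1
= 0.17080 / 1 = 0.17080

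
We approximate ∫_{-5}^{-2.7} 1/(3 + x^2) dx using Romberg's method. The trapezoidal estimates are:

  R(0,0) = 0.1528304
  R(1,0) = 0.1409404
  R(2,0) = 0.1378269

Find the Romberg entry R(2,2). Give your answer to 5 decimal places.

0.13678

Richardson extrapolation on the trapezoidal column (denominator 4−1=3):
R(1,1) = (4·0.1409404 − 0.1528304) / 3 = 0.1369771
R(2,1) = (4·0.1378269 − 0.1409404) / 3 = 0.1367891
R(2,2) = 0.1367891 + (0.1367891 − 0.1369771)/15 = 0.1367766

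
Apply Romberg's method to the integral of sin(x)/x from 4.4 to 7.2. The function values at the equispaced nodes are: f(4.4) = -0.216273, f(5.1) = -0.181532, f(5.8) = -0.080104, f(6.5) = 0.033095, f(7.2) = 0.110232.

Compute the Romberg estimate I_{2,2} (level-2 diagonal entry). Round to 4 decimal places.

I_{0,0} (trapezoid, 1 panel, h=2.8000): -0.148457
I_{1,0} (trapezoid, 2 panels, h=1.4000): -0.186374
I_{2,0} (trapezoid, 4 panels, h=0.7000): -0.197093
I_{1,1} = -0.186374 + (-0.186374 − (-0.148457))/3 = -0.199013
I_{2,1} = -0.197093 + (-0.197093 − (-0.186374))/3 = -0.200666
I_{2,2} = -0.200666 + (-0.200666 − (-0.199013))/15 = -0.200776

-0.2008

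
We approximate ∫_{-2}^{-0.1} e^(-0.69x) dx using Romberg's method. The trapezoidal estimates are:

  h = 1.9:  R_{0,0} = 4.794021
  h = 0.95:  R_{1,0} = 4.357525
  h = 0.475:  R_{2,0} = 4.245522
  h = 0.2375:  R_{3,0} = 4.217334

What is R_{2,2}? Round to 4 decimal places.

Richardson extrapolation on the trapezoidal column (denominator 4−1=3):
R_{1,1} = (4·4.357525 − 4.794021) / 3 = 4.212026
R_{2,1} = 4.245522 + (4.245522 − 4.357525)/3 = 4.208188
R_{2,2} = 4.208188 + (4.208188 − 4.212026)/15 = 4.207932

4.2079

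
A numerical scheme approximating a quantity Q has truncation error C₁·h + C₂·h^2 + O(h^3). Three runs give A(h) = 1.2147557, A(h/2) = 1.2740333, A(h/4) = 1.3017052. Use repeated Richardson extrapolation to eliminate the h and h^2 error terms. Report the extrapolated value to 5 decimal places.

1.32807

First eliminate the h term (factor 2^1 = 2):
  B₁ = (2·1.2740333 − 1.2147557)/1 = 1.3333109
  B₂ = (2·1.3017052 − 1.2740333)/1 = 1.3293771
Then eliminate the h^2 term (factor 2^2 = 4):
  (4·1.3293771 − 1.3333109)/3 = 1.3280658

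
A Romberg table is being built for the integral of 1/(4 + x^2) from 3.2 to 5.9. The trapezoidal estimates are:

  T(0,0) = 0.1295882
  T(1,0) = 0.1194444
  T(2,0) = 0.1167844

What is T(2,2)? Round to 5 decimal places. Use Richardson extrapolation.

0.11589

T(1,1) = 0.1194444 + (0.1194444 − 0.1295882)/3 = 0.1160631
T(2,1) = (4·0.1167844 − 0.1194444) / 3 = 0.1158977
T(2,2) = 0.1158977 + (0.1158977 − 0.1160631)/15 = 0.1158867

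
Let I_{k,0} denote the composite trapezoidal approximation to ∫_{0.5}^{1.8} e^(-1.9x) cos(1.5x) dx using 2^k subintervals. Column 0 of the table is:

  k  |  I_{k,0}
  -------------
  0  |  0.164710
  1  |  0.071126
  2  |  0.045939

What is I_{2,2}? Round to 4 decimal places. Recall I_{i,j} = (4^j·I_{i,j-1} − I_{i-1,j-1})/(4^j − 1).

Richardson extrapolation on the trapezoidal column (denominator 4−1=3):
I_{1,1} = (4·0.071126 − 0.164710) / 3 = 0.039931
I_{2,1} = 0.045939 + (0.045939 − 0.071126)/3 = 0.037543
I_{2,2} = 0.037543 + (0.037543 − 0.039931)/15 = 0.037384

0.0374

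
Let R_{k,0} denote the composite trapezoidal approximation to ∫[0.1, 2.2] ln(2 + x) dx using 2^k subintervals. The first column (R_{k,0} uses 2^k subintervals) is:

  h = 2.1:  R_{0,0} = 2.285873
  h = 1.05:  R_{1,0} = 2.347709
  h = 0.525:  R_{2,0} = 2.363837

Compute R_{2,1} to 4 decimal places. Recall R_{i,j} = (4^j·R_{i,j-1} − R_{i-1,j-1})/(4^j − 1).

Richardson extrapolation on the trapezoidal column (denominator 4−1=3):
R_{2,1} = (4·2.363837 − 2.347709) / 3 = 2.369213

2.3692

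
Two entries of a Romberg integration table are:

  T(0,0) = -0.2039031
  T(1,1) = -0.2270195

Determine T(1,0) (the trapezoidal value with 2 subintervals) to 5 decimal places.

-0.22124

From T(1,1) = (4·T(1,0) − T(0,0))/3, solve for T(1,0):
4·T(1,0) = 3·(-0.2270195) + (-0.2039031) = -0.8849616
T(1,0) = -0.2212404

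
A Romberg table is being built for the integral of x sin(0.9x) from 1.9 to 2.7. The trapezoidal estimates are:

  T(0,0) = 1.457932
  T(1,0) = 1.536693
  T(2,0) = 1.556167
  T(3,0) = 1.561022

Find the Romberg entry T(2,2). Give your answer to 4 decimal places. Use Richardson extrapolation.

T(1,1) = (4·1.536693 − 1.457932) / 3 = 1.562947
T(2,1) = 1.556167 + (1.556167 − 1.536693)/3 = 1.562658
T(2,2) = 1.562658 + (1.562658 − 1.562947)/15 = 1.562639

1.5626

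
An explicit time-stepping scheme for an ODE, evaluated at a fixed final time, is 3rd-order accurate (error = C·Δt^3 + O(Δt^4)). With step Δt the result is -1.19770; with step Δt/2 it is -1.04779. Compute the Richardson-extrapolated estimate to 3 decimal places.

Extrapolated value = (8·A(Δt/2) − A(Δt)) / (8 − 1)
= (8·(-1.04779) − (-1.19770)) / 7
= -7.18462 / 7 = -1.02637

-1.026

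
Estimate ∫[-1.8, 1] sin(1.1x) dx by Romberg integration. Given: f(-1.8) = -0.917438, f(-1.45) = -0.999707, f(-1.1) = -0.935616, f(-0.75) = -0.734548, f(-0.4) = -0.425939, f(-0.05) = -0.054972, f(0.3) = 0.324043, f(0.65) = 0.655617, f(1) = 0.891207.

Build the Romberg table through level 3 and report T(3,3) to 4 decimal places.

T(0,0) (trapezoid, 1 panel, h=2.8000): -0.036723
T(1,0) (trapezoid, 2 panels, h=1.4000): -0.614676
T(2,0) (trapezoid, 4 panels, h=0.7000): -0.735439
T(3,0) (trapezoid, 8 panels, h=0.3500): -0.764483
T(1,1) = -0.614676 + (-0.614676 − (-0.036723))/3 = -0.807327
T(2,1) = -0.735439 + (-0.735439 − (-0.614676))/3 = -0.775693
T(3,1) = -0.764483 + (-0.764483 − (-0.735439))/3 = -0.774164
T(2,2) = -0.775693 + (-0.775693 − (-0.807327))/15 = -0.773584
T(3,2) = -0.774164 + (-0.774164 − (-0.775693))/15 = -0.774062
T(3,3) = -0.774062 + (-0.774062 − (-0.773584))/63 = -0.774070

-0.7741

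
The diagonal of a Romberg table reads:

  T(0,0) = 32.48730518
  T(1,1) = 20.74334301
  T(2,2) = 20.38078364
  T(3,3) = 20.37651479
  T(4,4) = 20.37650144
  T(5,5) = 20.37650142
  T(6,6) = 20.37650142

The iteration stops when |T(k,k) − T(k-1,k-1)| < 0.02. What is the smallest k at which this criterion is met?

|T(1,1) − T(0,0)| = 11.74396217 ≥ 0.02
|T(2,2) − T(1,1)| = 0.36255937 ≥ 0.02
|T(3,3) − T(2,2)| = 0.00426885 < 0.02

k = 3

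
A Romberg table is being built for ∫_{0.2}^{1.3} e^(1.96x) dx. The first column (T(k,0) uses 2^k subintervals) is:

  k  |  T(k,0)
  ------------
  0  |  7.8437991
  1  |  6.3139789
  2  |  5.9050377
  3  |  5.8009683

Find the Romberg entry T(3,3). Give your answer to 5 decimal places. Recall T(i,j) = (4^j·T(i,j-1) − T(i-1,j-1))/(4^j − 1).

5.76611

Richardson extrapolation on the trapezoidal column (denominator 4−1=3):
T(1,1) = (4·6.3139789 − 7.8437991) / 3 = 5.8040388
T(2,1) = (4·5.9050377 − 6.3139789) / 3 = 5.7687240
T(3,1) = (4·5.8009683 − 5.9050377) / 3 = 5.7662785
T(2,2) = (16·5.7687240 − 5.8040388) / 15 = 5.7663697
T(3,2) = (16·5.7662785 − 5.7687240) / 15 = 5.7661155
T(3,3) = 5.7661155 + (5.7661155 − 5.7663697)/63 = 5.7661115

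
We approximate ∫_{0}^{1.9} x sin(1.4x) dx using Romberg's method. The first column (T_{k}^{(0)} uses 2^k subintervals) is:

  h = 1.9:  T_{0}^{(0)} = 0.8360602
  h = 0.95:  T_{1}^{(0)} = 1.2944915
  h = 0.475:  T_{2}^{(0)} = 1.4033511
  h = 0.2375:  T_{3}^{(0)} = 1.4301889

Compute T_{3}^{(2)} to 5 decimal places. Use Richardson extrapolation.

T_{2}^{(1)} = (4·1.4033511 − 1.2944915) / 3 = 1.4396376
T_{3}^{(1)} = (4·1.4301889 − 1.4033511) / 3 = 1.4391348
T_{3}^{(2)} = (16·1.4391348 − 1.4396376) / 15 = 1.4391013

1.43910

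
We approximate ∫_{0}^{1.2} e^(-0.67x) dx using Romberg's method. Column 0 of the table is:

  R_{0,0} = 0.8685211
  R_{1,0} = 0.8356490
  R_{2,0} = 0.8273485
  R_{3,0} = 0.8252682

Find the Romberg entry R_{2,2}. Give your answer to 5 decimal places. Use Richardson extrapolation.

0.82457

R_{1,1} = (4·0.8356490 − 0.8685211) / 3 = 0.8246916
R_{2,1} = 0.8273485 + (0.8273485 − 0.8356490)/3 = 0.8245817
R_{2,2} = (16·0.8245817 − 0.8246916) / 15 = 0.8245744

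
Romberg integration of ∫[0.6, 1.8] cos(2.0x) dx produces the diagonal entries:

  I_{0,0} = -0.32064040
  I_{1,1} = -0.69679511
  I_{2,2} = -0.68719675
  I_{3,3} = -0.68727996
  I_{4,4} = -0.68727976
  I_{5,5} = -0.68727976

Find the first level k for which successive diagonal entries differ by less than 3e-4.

k = 3

|I_{1,1} − I_{0,0}| = 0.37615471 ≥ 3e-4
|I_{2,2} − I_{1,1}| = 0.00959836 ≥ 3e-4
|I_{3,3} − I_{2,2}| = 0.00008321 < 3e-4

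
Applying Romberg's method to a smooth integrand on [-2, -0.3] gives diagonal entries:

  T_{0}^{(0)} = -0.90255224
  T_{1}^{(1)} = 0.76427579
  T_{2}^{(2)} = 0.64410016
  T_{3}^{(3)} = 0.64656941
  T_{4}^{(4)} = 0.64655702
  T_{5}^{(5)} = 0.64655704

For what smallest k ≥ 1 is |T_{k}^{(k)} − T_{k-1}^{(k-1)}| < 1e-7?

|T_{1}^{(1)} − T_{0}^{(0)}| = 1.66682803 ≥ 1e-7
|T_{2}^{(2)} − T_{1}^{(1)}| = 0.12017563 ≥ 1e-7
|T_{3}^{(3)} − T_{2}^{(2)}| = 0.00246925 ≥ 1e-7
|T_{4}^{(4)} − T_{3}^{(3)}| = 0.00001239 ≥ 1e-7
|T_{5}^{(5)} − T_{4}^{(4)}| = 0.00000002 < 1e-7

k = 5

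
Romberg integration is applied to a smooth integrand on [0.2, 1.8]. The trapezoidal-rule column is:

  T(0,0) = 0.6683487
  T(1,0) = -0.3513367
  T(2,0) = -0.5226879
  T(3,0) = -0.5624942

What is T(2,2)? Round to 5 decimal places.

T(1,1) = -0.3513367 + (-0.3513367 − 0.6683487)/3 = -0.6912318
T(2,1) = (4·(-0.5226879) − (-0.3513367)) / 3 = -0.5798050
T(2,2) = -0.5798050 + (-0.5798050 − (-0.6912318))/15 = -0.5723765

-0.57238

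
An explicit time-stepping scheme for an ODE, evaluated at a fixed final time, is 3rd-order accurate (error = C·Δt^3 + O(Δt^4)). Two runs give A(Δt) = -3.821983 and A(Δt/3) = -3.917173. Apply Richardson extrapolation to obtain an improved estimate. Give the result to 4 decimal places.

Extrapolated value = (27·A(Δt/3) − A(Δt)) / (27 − 1)
= (27·(-3.917173) − (-3.821983)) / 26
= -101.941688 / 26 = -3.920834

-3.9208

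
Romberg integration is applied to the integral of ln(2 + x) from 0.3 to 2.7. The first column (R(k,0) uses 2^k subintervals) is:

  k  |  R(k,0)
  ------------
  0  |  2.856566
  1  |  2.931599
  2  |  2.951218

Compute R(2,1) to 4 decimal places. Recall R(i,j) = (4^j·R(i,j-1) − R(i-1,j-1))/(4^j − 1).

2.9578

R(2,1) = (4·2.951218 − 2.931599) / 3 = 2.957758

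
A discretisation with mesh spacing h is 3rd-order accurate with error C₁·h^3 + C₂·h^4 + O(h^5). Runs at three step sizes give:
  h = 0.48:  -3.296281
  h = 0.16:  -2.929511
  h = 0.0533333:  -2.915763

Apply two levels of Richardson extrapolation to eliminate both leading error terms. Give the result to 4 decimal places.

-2.9152

First eliminate the h^3 term (factor 3^3 = 27):
  B₁ = (27·(-2.929511) − (-3.296281))/26 = -2.915404
  B₂ = (27·(-2.915763) − (-2.929511))/26 = -2.915234
Then eliminate the h^4 term (factor 3^4 = 81):
  (81·(-2.915234) − (-2.915404))/80 = -2.915232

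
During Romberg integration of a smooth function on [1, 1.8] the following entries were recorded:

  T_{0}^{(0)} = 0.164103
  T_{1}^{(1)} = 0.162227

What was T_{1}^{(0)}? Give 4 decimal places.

From T_{1}^{(1)} = (4·T_{1}^{(0)} − T_{0}^{(0)})/3, solve for T_{1}^{(0)}:
4·T_{1}^{(0)} = 3·0.162227 + 0.164103 = 0.650784
T_{1}^{(0)} = 0.162696

0.1627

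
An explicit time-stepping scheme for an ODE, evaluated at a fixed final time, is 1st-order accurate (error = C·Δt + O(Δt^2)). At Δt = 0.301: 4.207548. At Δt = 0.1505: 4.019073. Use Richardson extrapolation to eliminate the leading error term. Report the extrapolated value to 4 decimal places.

The leading error scales as Δt; refining by a factor of 2 reduces it by 2^1 = 2.
Extrapolated value = (2·A(Δt/2) − A(Δt)) / (2 − 1)
= (2·4.019073 − 4.207548) / 1
= 3.830598 / 1 = 3.830598

3.8306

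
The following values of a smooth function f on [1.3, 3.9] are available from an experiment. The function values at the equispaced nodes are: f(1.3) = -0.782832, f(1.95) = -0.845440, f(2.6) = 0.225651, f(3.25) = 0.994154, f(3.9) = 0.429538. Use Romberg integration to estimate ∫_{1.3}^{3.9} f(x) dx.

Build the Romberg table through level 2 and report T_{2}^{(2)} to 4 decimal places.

0.1443

T_{0}^{(0)} (trapezoid, 1 panel, h=2.6000): -0.459282
T_{1}^{(0)} (trapezoid, 2 panels, h=1.3000): 0.063705
T_{2}^{(0)} (trapezoid, 4 panels, h=0.6500): 0.128517
T_{1}^{(1)} = 0.063705 + (0.063705 − (-0.459282))/3 = 0.238034
T_{2}^{(1)} = 0.128517 + (0.128517 − 0.063705)/3 = 0.150121
T_{2}^{(2)} = 0.150121 + (0.150121 − 0.238034)/15 = 0.144260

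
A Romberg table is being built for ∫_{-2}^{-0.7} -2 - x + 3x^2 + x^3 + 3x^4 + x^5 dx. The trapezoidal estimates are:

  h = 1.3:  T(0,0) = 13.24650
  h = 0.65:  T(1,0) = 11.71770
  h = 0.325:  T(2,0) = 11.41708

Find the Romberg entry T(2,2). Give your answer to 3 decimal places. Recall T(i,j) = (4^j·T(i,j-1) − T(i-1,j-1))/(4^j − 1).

T(1,1) = (4·11.71770 − 13.24650) / 3 = 11.20810
T(2,1) = (4·11.41708 − 11.71770) / 3 = 11.31687
T(2,2) = 11.31687 + (11.31687 − 11.20810)/15 = 11.32412

11.324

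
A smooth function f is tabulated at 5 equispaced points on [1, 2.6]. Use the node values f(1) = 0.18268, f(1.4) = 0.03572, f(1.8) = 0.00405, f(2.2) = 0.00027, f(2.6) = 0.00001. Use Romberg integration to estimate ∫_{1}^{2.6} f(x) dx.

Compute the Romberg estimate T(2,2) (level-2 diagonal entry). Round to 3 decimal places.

T(0,0) (trapezoid, 1 panel, h=1.6000): 0.14615
T(1,0) (trapezoid, 2 panels, h=0.8000): 0.07632
T(2,0) (trapezoid, 4 panels, h=0.4000): 0.05255
T(1,1) = 0.07632 + (0.07632 − 0.14615)/3 = 0.05304
T(2,1) = 0.05255 + (0.05255 − 0.07632)/3 = 0.04463
T(2,2) = 0.04463 + (0.04463 − 0.05304)/15 = 0.04407

0.044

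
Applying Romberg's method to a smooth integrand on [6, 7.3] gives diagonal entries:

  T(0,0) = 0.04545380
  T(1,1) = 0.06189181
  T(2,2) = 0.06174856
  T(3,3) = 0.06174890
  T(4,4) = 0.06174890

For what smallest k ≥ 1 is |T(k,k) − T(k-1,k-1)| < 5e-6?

|T(1,1) − T(0,0)| = 0.01643801 ≥ 5e-6
|T(2,2) − T(1,1)| = 0.00014325 ≥ 5e-6
|T(3,3) − T(2,2)| = 0.00000034 < 5e-6

k = 3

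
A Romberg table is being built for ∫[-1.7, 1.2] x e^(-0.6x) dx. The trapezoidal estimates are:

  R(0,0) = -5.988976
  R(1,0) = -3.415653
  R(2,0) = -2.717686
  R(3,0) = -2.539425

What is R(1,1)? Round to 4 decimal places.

-2.5579

Richardson extrapolation on the trapezoidal column (denominator 4−1=3):
R(1,1) = -3.415653 + (-3.415653 − (-5.988976))/3 = -2.557879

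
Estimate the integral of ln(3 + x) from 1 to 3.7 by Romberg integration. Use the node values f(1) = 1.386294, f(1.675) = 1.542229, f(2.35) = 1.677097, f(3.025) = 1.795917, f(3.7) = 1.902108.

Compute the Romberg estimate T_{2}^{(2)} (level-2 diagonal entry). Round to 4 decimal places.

4.4989

T_{0}^{(0)} (trapezoid, 1 panel, h=2.7000): 4.439343
T_{1}^{(0)} (trapezoid, 2 panels, h=1.3500): 4.483752
T_{2}^{(0)} (trapezoid, 4 panels, h=0.6750): 4.495125
T_{1}^{(1)} = 4.483752 + (4.483752 − 4.439343)/3 = 4.498555
T_{2}^{(1)} = 4.495125 + (4.495125 − 4.483752)/3 = 4.498916
T_{2}^{(2)} = 4.498916 + (4.498916 − 4.498555)/15 = 4.498940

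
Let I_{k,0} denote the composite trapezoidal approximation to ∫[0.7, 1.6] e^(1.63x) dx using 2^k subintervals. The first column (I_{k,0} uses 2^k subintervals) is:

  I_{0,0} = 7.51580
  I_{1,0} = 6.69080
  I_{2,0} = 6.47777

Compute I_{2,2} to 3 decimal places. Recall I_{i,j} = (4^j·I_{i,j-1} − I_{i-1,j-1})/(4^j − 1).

Richardson extrapolation on the trapezoidal column (denominator 4−1=3):
I_{1,1} = 6.69080 + (6.69080 − 7.51580)/3 = 6.41580
I_{2,1} = 6.47777 + (6.47777 − 6.69080)/3 = 6.40676
I_{2,2} = (16·6.40676 − 6.41580) / 15 = 6.40616

6.406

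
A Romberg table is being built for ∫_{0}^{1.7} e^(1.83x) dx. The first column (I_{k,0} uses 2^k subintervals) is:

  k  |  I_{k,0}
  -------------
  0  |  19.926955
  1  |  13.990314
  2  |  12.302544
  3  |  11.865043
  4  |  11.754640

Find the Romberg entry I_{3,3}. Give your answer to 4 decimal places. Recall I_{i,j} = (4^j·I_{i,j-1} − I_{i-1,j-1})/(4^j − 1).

Richardson extrapolation on the trapezoidal column (denominator 4−1=3):
I_{1,1} = 13.990314 + (13.990314 − 19.926955)/3 = 12.011434
I_{2,1} = (4·12.302544 − 13.990314) / 3 = 11.739954
I_{3,1} = 11.865043 + (11.865043 − 12.302544)/3 = 11.719209
I_{2,2} = (16·11.739954 − 12.011434) / 15 = 11.721855
I_{3,2} = 11.719209 + (11.719209 − 11.739954)/15 = 11.717826
I_{3,3} = 11.717826 + (11.717826 − 11.721855)/63 = 11.717762

11.7178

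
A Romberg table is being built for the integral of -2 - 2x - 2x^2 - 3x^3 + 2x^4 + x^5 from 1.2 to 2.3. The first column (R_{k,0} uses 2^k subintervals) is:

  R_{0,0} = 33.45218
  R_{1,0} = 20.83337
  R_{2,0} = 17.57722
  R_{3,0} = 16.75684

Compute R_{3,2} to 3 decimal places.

Richardson extrapolation on the trapezoidal column (denominator 4−1=3):
R_{2,1} = 17.57722 + (17.57722 − 20.83337)/3 = 16.49184
R_{3,1} = 16.75684 + (16.75684 − 17.57722)/3 = 16.48338
R_{3,2} = (16·16.48338 − 16.49184) / 15 = 16.48282
(Column j=1 coincides with Simpson's rule on the same nodes.)

16.483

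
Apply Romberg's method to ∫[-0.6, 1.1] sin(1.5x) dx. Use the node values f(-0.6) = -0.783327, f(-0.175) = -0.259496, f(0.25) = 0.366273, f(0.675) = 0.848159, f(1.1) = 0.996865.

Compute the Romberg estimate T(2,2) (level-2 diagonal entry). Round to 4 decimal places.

0.4671

T(0,0) (trapezoid, 1 panel, h=1.7000): 0.181507
T(1,0) (trapezoid, 2 panels, h=0.8500): 0.402086
T(2,0) (trapezoid, 4 panels, h=0.4250): 0.451225
T(1,1) = 0.402086 + (0.402086 − 0.181507)/3 = 0.475612
T(2,1) = 0.451225 + (0.451225 − 0.402086)/3 = 0.467605
T(2,2) = 0.467605 + (0.467605 − 0.475612)/15 = 0.467071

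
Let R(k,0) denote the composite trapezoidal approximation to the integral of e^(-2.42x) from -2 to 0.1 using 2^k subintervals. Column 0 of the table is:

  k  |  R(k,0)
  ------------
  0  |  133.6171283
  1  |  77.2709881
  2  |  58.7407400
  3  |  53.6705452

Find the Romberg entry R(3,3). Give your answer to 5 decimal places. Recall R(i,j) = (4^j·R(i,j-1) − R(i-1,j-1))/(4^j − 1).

51.93797

R(1,1) = (4·77.2709881 − 133.6171283) / 3 = 58.4889414
R(2,1) = (4·58.7407400 − 77.2709881) / 3 = 52.5639906
R(3,1) = 53.6705452 + (53.6705452 − 58.7407400)/3 = 51.9804803
R(2,2) = (16·52.5639906 − 58.4889414) / 15 = 52.1689939
R(3,2) = 51.9804803 + (51.9804803 − 52.5639906)/15 = 51.9415796
R(3,3) = 51.9415796 + (51.9415796 − 52.1689939)/63 = 51.9379698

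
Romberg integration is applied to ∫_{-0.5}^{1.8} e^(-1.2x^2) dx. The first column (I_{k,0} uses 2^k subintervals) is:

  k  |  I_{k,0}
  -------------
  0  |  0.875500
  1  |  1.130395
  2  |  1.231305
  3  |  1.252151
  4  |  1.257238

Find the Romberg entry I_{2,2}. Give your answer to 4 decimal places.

1.2682

I_{1,1} = 1.130395 + (1.130395 − 0.875500)/3 = 1.215360
I_{2,1} = 1.231305 + (1.231305 − 1.130395)/3 = 1.264942
I_{2,2} = 1.264942 + (1.264942 − 1.215360)/15 = 1.268247
(Column j=1 coincides with Simpson's rule on the same nodes.)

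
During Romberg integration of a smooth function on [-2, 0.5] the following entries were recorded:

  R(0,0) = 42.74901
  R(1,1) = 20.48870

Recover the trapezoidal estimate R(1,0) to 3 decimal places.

From R(1,1) = (4·R(1,0) − R(0,0))/3, solve for R(1,0):
4·R(1,0) = 3·20.48870 + 42.74901 = 104.21511
R(1,0) = 26.05378

26.054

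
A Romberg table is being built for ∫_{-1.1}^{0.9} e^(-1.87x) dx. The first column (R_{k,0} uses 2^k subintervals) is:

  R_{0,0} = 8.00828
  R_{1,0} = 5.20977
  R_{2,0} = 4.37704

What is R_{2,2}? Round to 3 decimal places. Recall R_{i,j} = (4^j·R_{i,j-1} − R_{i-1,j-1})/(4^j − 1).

4.088

Richardson extrapolation on the trapezoidal column (denominator 4−1=3):
R_{1,1} = 5.20977 + (5.20977 − 8.00828)/3 = 4.27693
R_{2,1} = 4.37704 + (4.37704 − 5.20977)/3 = 4.09946
R_{2,2} = (16·4.09946 − 4.27693) / 15 = 4.08763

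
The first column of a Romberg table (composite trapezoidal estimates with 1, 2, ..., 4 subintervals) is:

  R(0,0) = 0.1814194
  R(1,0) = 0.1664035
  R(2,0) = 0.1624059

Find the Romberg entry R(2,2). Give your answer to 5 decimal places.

0.16105

R(1,1) = 0.1664035 + (0.1664035 − 0.1814194)/3 = 0.1613982
R(2,1) = (4·0.1624059 − 0.1664035) / 3 = 0.1610734
R(2,2) = 0.1610734 + (0.1610734 − 0.1613982)/15 = 0.1610517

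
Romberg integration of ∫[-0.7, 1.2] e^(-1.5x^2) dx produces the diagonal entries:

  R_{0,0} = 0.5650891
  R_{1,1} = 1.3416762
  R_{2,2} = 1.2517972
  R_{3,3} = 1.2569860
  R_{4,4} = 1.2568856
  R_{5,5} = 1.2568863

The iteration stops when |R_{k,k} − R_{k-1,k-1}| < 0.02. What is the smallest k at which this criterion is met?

|R_{1,1} − R_{0,0}| = 0.7765871 ≥ 0.02
|R_{2,2} − R_{1,1}| = 0.0898790 ≥ 0.02
|R_{3,3} − R_{2,2}| = 0.0051888 < 0.02

k = 3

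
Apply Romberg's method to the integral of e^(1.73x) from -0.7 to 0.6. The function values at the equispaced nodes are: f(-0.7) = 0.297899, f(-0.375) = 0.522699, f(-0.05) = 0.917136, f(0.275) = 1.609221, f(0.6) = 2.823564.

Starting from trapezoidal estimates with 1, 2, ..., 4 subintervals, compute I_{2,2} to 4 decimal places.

I_{0,0} (trapezoid, 1 panel, h=1.3000): 2.028951
I_{1,0} (trapezoid, 2 panels, h=0.6500): 1.610614
I_{2,0} (trapezoid, 4 panels, h=0.3250): 1.498181
I_{1,1} = 1.610614 + (1.610614 − 2.028951)/3 = 1.471168
I_{2,1} = 1.498181 + (1.498181 − 1.610614)/3 = 1.460703
I_{2,2} = 1.460703 + (1.460703 − 1.471168)/15 = 1.460005

1.4600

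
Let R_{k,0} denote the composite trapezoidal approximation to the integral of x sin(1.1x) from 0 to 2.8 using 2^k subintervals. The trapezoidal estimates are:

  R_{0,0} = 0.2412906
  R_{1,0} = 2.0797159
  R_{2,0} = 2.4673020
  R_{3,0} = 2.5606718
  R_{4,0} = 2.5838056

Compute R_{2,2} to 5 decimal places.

2.59010

R_{1,1} = 2.0797159 + (2.0797159 − 0.2412906)/3 = 2.6925243
R_{2,1} = 2.4673020 + (2.4673020 − 2.0797159)/3 = 2.5964974
R_{2,2} = 2.5964974 + (2.5964974 − 2.6925243)/15 = 2.5900956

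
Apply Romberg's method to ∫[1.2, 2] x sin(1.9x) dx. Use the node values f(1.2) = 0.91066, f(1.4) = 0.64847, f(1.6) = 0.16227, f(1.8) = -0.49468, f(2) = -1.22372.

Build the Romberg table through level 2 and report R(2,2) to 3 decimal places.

0.042

R(0,0) (trapezoid, 1 panel, h=0.8000): -0.12522
R(1,0) (trapezoid, 2 panels, h=0.4000): 0.00230
R(2,0) (trapezoid, 4 panels, h=0.2000): 0.03191
R(1,1) = 0.00230 + (0.00230 − (-0.12522))/3 = 0.04481
R(2,1) = 0.03191 + (0.03191 − 0.00230)/3 = 0.04178
R(2,2) = 0.04178 + (0.04178 − 0.04481)/15 = 0.04158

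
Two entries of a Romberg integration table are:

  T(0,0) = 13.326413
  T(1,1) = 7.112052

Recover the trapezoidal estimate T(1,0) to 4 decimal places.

8.6656

From T(1,1) = (4·T(1,0) − T(0,0))/3, solve for T(1,0):
4·T(1,0) = 3·7.112052 + 13.326413 = 34.662569
T(1,0) = 8.665642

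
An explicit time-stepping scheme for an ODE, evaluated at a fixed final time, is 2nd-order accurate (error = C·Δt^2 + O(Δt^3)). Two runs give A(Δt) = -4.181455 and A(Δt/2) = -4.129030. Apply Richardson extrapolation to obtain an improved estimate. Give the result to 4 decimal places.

Extrapolated value = (4·A(Δt/2) − A(Δt)) / (4 − 1)
= (4·(-4.129030) − (-4.181455)) / 3
= -12.334665 / 3 = -4.111555

-4.1116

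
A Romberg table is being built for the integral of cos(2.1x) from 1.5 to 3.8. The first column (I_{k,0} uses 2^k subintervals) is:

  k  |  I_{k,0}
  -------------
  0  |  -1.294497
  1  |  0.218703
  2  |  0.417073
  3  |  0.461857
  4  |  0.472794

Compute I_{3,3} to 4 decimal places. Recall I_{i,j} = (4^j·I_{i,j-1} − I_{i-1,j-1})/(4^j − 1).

Richardson extrapolation on the trapezoidal column (denominator 4−1=3):
I_{1,1} = (4·0.218703 − (-1.294497)) / 3 = 0.723103
I_{2,1} = (4·0.417073 − 0.218703) / 3 = 0.483196
I_{3,1} = (4·0.461857 − 0.417073) / 3 = 0.476785
I_{2,2} = (16·0.483196 − 0.723103) / 15 = 0.467202
I_{3,2} = (16·0.476785 − 0.483196) / 15 = 0.476358
I_{3,3} = (64·0.476358 − 0.467202) / 63 = 0.476503

0.4765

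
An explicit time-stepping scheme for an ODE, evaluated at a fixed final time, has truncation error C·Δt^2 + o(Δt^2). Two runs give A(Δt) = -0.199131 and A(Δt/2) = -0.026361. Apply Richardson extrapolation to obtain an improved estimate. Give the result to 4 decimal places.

The leading error scales as Δt^2; refining by a factor of 2 reduces it by 2^2 = 4.
Extrapolated value = (4·A(Δt/2) − A(Δt)) / (4 − 1)
= (4·(-0.026361) − (-0.199131)) / 3
= 0.093687 / 3 = 0.031229

0.0312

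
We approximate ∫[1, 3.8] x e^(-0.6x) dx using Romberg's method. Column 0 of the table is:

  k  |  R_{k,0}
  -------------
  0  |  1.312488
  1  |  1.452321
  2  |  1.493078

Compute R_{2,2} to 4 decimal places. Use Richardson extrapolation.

1.5072

Richardson extrapolation on the trapezoidal column (denominator 4−1=3):
R_{1,1} = 1.452321 + (1.452321 − 1.312488)/3 = 1.498932
R_{2,1} = 1.493078 + (1.493078 − 1.452321)/3 = 1.506664
R_{2,2} = (16·1.506664 − 1.498932) / 15 = 1.507179
(Column j=1 coincides with Simpson's rule on the same nodes.)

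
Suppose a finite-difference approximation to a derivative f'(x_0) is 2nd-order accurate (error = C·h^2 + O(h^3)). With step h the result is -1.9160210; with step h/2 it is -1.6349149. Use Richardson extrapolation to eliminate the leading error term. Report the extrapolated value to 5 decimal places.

The leading error scales as h^2; refining by a factor of 2 reduces it by 2^2 = 4.
Extrapolated value = (4·A(h/2) − A(h)) / (4 − 1)
= (4·(-1.6349149) − (-1.9160210)) / 3
= -4.6236386 / 3 = -1.5412129

-1.54121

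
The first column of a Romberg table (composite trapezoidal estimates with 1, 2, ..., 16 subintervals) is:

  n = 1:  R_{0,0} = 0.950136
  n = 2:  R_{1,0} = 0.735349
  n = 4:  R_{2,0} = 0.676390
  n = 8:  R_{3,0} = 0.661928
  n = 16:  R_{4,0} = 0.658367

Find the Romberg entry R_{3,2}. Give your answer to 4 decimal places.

Richardson extrapolation on the trapezoidal column (denominator 4−1=3):
R_{2,1} = (4·0.676390 − 0.735349) / 3 = 0.656737
R_{3,1} = 0.661928 + (0.661928 − 0.676390)/3 = 0.657107
R_{3,2} = (16·0.657107 − 0.656737) / 15 = 0.657132

0.6571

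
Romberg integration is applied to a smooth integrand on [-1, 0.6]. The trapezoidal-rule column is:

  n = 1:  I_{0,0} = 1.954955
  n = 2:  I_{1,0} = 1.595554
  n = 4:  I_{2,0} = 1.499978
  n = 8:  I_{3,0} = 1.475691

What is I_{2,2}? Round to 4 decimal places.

I_{1,1} = 1.595554 + (1.595554 − 1.954955)/3 = 1.475754
I_{2,1} = 1.499978 + (1.499978 − 1.595554)/3 = 1.468119
I_{2,2} = 1.468119 + (1.468119 − 1.475754)/15 = 1.467610

1.4676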